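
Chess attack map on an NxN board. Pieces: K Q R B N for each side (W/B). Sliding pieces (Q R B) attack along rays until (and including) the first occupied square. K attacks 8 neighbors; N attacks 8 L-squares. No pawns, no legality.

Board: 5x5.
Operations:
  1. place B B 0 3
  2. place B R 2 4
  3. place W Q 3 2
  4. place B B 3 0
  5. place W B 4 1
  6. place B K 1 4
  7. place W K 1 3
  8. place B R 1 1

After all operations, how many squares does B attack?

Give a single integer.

Op 1: place BB@(0,3)
Op 2: place BR@(2,4)
Op 3: place WQ@(3,2)
Op 4: place BB@(3,0)
Op 5: place WB@(4,1)
Op 6: place BK@(1,4)
Op 7: place WK@(1,3)
Op 8: place BR@(1,1)
Per-piece attacks for B:
  BB@(0,3): attacks (1,4) (1,2) (2,1) (3,0) [ray(1,1) blocked at (1,4); ray(1,-1) blocked at (3,0)]
  BR@(1,1): attacks (1,2) (1,3) (1,0) (2,1) (3,1) (4,1) (0,1) [ray(0,1) blocked at (1,3); ray(1,0) blocked at (4,1)]
  BK@(1,4): attacks (1,3) (2,4) (0,4) (2,3) (0,3)
  BR@(2,4): attacks (2,3) (2,2) (2,1) (2,0) (3,4) (4,4) (1,4) [ray(-1,0) blocked at (1,4)]
  BB@(3,0): attacks (4,1) (2,1) (1,2) (0,3) [ray(1,1) blocked at (4,1); ray(-1,1) blocked at (0,3)]
Union (17 distinct): (0,1) (0,3) (0,4) (1,0) (1,2) (1,3) (1,4) (2,0) (2,1) (2,2) (2,3) (2,4) (3,0) (3,1) (3,4) (4,1) (4,4)

Answer: 17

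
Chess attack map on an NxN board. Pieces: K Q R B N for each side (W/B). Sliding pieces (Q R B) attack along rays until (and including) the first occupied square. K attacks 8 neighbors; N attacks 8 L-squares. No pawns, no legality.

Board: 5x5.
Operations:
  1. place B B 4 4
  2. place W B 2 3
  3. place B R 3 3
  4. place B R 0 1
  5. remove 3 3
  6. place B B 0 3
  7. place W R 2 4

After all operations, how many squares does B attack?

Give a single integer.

Answer: 12

Derivation:
Op 1: place BB@(4,4)
Op 2: place WB@(2,3)
Op 3: place BR@(3,3)
Op 4: place BR@(0,1)
Op 5: remove (3,3)
Op 6: place BB@(0,3)
Op 7: place WR@(2,4)
Per-piece attacks for B:
  BR@(0,1): attacks (0,2) (0,3) (0,0) (1,1) (2,1) (3,1) (4,1) [ray(0,1) blocked at (0,3)]
  BB@(0,3): attacks (1,4) (1,2) (2,1) (3,0)
  BB@(4,4): attacks (3,3) (2,2) (1,1) (0,0)
Union (12 distinct): (0,0) (0,2) (0,3) (1,1) (1,2) (1,4) (2,1) (2,2) (3,0) (3,1) (3,3) (4,1)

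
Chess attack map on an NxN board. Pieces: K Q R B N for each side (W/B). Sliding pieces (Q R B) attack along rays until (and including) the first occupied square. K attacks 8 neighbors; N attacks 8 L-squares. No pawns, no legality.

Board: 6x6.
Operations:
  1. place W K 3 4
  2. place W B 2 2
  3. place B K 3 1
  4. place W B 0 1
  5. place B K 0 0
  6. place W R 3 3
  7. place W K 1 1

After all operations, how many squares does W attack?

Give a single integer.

Op 1: place WK@(3,4)
Op 2: place WB@(2,2)
Op 3: place BK@(3,1)
Op 4: place WB@(0,1)
Op 5: place BK@(0,0)
Op 6: place WR@(3,3)
Op 7: place WK@(1,1)
Per-piece attacks for W:
  WB@(0,1): attacks (1,2) (2,3) (3,4) (1,0) [ray(1,1) blocked at (3,4)]
  WK@(1,1): attacks (1,2) (1,0) (2,1) (0,1) (2,2) (2,0) (0,2) (0,0)
  WB@(2,2): attacks (3,3) (3,1) (1,3) (0,4) (1,1) [ray(1,1) blocked at (3,3); ray(1,-1) blocked at (3,1); ray(-1,-1) blocked at (1,1)]
  WR@(3,3): attacks (3,4) (3,2) (3,1) (4,3) (5,3) (2,3) (1,3) (0,3) [ray(0,1) blocked at (3,4); ray(0,-1) blocked at (3,1)]
  WK@(3,4): attacks (3,5) (3,3) (4,4) (2,4) (4,5) (4,3) (2,5) (2,3)
Union (24 distinct): (0,0) (0,1) (0,2) (0,3) (0,4) (1,0) (1,1) (1,2) (1,3) (2,0) (2,1) (2,2) (2,3) (2,4) (2,5) (3,1) (3,2) (3,3) (3,4) (3,5) (4,3) (4,4) (4,5) (5,3)

Answer: 24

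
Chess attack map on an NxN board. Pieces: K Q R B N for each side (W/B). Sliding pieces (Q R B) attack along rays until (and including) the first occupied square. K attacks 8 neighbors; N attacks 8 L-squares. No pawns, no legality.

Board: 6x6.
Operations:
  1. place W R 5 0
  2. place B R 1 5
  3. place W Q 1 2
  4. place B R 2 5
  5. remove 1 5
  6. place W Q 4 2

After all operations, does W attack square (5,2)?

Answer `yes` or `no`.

Op 1: place WR@(5,0)
Op 2: place BR@(1,5)
Op 3: place WQ@(1,2)
Op 4: place BR@(2,5)
Op 5: remove (1,5)
Op 6: place WQ@(4,2)
Per-piece attacks for W:
  WQ@(1,2): attacks (1,3) (1,4) (1,5) (1,1) (1,0) (2,2) (3,2) (4,2) (0,2) (2,3) (3,4) (4,5) (2,1) (3,0) (0,3) (0,1) [ray(1,0) blocked at (4,2)]
  WQ@(4,2): attacks (4,3) (4,4) (4,5) (4,1) (4,0) (5,2) (3,2) (2,2) (1,2) (5,3) (5,1) (3,3) (2,4) (1,5) (3,1) (2,0) [ray(-1,0) blocked at (1,2)]
  WR@(5,0): attacks (5,1) (5,2) (5,3) (5,4) (5,5) (4,0) (3,0) (2,0) (1,0) (0,0)
W attacks (5,2): yes

Answer: yes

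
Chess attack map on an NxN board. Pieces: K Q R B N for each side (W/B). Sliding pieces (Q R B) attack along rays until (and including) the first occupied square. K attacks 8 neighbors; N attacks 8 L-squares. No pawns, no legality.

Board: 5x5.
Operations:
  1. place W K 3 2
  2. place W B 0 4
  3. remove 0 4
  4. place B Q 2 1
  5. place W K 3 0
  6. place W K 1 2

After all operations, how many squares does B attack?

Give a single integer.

Answer: 12

Derivation:
Op 1: place WK@(3,2)
Op 2: place WB@(0,4)
Op 3: remove (0,4)
Op 4: place BQ@(2,1)
Op 5: place WK@(3,0)
Op 6: place WK@(1,2)
Per-piece attacks for B:
  BQ@(2,1): attacks (2,2) (2,3) (2,4) (2,0) (3,1) (4,1) (1,1) (0,1) (3,2) (3,0) (1,2) (1,0) [ray(1,1) blocked at (3,2); ray(1,-1) blocked at (3,0); ray(-1,1) blocked at (1,2)]
Union (12 distinct): (0,1) (1,0) (1,1) (1,2) (2,0) (2,2) (2,3) (2,4) (3,0) (3,1) (3,2) (4,1)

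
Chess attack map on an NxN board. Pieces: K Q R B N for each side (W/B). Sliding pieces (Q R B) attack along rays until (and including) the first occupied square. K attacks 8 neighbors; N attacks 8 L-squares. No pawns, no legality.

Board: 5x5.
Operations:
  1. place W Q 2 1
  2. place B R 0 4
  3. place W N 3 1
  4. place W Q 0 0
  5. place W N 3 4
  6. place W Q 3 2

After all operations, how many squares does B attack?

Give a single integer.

Answer: 7

Derivation:
Op 1: place WQ@(2,1)
Op 2: place BR@(0,4)
Op 3: place WN@(3,1)
Op 4: place WQ@(0,0)
Op 5: place WN@(3,4)
Op 6: place WQ@(3,2)
Per-piece attacks for B:
  BR@(0,4): attacks (0,3) (0,2) (0,1) (0,0) (1,4) (2,4) (3,4) [ray(0,-1) blocked at (0,0); ray(1,0) blocked at (3,4)]
Union (7 distinct): (0,0) (0,1) (0,2) (0,3) (1,4) (2,4) (3,4)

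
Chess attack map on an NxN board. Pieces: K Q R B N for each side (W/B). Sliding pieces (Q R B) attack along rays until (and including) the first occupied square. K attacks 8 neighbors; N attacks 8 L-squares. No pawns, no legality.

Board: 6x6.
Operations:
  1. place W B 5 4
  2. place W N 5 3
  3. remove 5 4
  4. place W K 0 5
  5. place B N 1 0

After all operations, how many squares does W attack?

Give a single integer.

Answer: 7

Derivation:
Op 1: place WB@(5,4)
Op 2: place WN@(5,3)
Op 3: remove (5,4)
Op 4: place WK@(0,5)
Op 5: place BN@(1,0)
Per-piece attacks for W:
  WK@(0,5): attacks (0,4) (1,5) (1,4)
  WN@(5,3): attacks (4,5) (3,4) (4,1) (3,2)
Union (7 distinct): (0,4) (1,4) (1,5) (3,2) (3,4) (4,1) (4,5)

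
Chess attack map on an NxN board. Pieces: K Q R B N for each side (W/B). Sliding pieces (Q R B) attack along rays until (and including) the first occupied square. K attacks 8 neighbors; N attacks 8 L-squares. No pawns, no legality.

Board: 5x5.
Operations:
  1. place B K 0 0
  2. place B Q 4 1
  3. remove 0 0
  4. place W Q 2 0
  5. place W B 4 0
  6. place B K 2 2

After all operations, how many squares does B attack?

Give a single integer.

Op 1: place BK@(0,0)
Op 2: place BQ@(4,1)
Op 3: remove (0,0)
Op 4: place WQ@(2,0)
Op 5: place WB@(4,0)
Op 6: place BK@(2,2)
Per-piece attacks for B:
  BK@(2,2): attacks (2,3) (2,1) (3,2) (1,2) (3,3) (3,1) (1,3) (1,1)
  BQ@(4,1): attacks (4,2) (4,3) (4,4) (4,0) (3,1) (2,1) (1,1) (0,1) (3,2) (2,3) (1,4) (3,0) [ray(0,-1) blocked at (4,0)]
Union (15 distinct): (0,1) (1,1) (1,2) (1,3) (1,4) (2,1) (2,3) (3,0) (3,1) (3,2) (3,3) (4,0) (4,2) (4,3) (4,4)

Answer: 15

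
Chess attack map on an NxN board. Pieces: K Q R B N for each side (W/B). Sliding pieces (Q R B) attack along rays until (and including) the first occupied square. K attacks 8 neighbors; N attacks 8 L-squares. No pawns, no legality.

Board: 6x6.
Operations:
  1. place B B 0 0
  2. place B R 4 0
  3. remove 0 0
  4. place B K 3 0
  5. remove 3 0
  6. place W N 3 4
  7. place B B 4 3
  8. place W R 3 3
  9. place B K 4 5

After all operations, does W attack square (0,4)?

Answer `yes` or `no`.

Answer: no

Derivation:
Op 1: place BB@(0,0)
Op 2: place BR@(4,0)
Op 3: remove (0,0)
Op 4: place BK@(3,0)
Op 5: remove (3,0)
Op 6: place WN@(3,4)
Op 7: place BB@(4,3)
Op 8: place WR@(3,3)
Op 9: place BK@(4,5)
Per-piece attacks for W:
  WR@(3,3): attacks (3,4) (3,2) (3,1) (3,0) (4,3) (2,3) (1,3) (0,3) [ray(0,1) blocked at (3,4); ray(1,0) blocked at (4,3)]
  WN@(3,4): attacks (5,5) (1,5) (4,2) (5,3) (2,2) (1,3)
W attacks (0,4): no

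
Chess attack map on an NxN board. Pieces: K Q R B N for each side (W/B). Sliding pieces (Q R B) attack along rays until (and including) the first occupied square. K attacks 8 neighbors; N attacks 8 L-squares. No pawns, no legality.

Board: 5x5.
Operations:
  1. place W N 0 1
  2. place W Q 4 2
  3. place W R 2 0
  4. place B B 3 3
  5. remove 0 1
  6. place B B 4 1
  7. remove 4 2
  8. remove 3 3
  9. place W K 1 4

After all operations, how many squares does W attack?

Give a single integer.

Answer: 11

Derivation:
Op 1: place WN@(0,1)
Op 2: place WQ@(4,2)
Op 3: place WR@(2,0)
Op 4: place BB@(3,3)
Op 5: remove (0,1)
Op 6: place BB@(4,1)
Op 7: remove (4,2)
Op 8: remove (3,3)
Op 9: place WK@(1,4)
Per-piece attacks for W:
  WK@(1,4): attacks (1,3) (2,4) (0,4) (2,3) (0,3)
  WR@(2,0): attacks (2,1) (2,2) (2,3) (2,4) (3,0) (4,0) (1,0) (0,0)
Union (11 distinct): (0,0) (0,3) (0,4) (1,0) (1,3) (2,1) (2,2) (2,3) (2,4) (3,0) (4,0)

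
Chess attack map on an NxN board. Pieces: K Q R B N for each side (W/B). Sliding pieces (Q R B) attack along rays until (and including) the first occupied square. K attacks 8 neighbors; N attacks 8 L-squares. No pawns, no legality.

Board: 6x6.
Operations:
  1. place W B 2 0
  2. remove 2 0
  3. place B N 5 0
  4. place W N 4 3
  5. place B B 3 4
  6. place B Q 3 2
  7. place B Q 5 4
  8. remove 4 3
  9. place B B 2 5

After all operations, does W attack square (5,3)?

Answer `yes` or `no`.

Answer: no

Derivation:
Op 1: place WB@(2,0)
Op 2: remove (2,0)
Op 3: place BN@(5,0)
Op 4: place WN@(4,3)
Op 5: place BB@(3,4)
Op 6: place BQ@(3,2)
Op 7: place BQ@(5,4)
Op 8: remove (4,3)
Op 9: place BB@(2,5)
Per-piece attacks for W:
W attacks (5,3): no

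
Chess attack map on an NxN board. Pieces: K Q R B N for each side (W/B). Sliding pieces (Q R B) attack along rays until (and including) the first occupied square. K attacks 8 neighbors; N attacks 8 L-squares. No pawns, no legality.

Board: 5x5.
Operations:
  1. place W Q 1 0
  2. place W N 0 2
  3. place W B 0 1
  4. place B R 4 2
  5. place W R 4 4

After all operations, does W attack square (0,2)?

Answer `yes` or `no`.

Answer: no

Derivation:
Op 1: place WQ@(1,0)
Op 2: place WN@(0,2)
Op 3: place WB@(0,1)
Op 4: place BR@(4,2)
Op 5: place WR@(4,4)
Per-piece attacks for W:
  WB@(0,1): attacks (1,2) (2,3) (3,4) (1,0) [ray(1,-1) blocked at (1,0)]
  WN@(0,2): attacks (1,4) (2,3) (1,0) (2,1)
  WQ@(1,0): attacks (1,1) (1,2) (1,3) (1,4) (2,0) (3,0) (4,0) (0,0) (2,1) (3,2) (4,3) (0,1) [ray(-1,1) blocked at (0,1)]
  WR@(4,4): attacks (4,3) (4,2) (3,4) (2,4) (1,4) (0,4) [ray(0,-1) blocked at (4,2)]
W attacks (0,2): no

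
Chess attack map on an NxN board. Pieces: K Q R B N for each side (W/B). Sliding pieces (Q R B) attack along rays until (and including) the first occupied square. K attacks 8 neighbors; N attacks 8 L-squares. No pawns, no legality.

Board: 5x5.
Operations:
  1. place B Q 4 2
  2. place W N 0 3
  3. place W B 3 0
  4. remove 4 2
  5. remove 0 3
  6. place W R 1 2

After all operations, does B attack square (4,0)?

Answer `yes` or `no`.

Answer: no

Derivation:
Op 1: place BQ@(4,2)
Op 2: place WN@(0,3)
Op 3: place WB@(3,0)
Op 4: remove (4,2)
Op 5: remove (0,3)
Op 6: place WR@(1,2)
Per-piece attacks for B:
B attacks (4,0): no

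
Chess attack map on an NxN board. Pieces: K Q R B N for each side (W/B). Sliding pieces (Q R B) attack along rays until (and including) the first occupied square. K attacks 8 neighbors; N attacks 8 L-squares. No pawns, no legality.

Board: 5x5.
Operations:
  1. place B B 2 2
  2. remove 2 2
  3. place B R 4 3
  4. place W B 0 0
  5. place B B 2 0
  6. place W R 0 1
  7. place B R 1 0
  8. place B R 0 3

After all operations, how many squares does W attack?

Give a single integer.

Op 1: place BB@(2,2)
Op 2: remove (2,2)
Op 3: place BR@(4,3)
Op 4: place WB@(0,0)
Op 5: place BB@(2,0)
Op 6: place WR@(0,1)
Op 7: place BR@(1,0)
Op 8: place BR@(0,3)
Per-piece attacks for W:
  WB@(0,0): attacks (1,1) (2,2) (3,3) (4,4)
  WR@(0,1): attacks (0,2) (0,3) (0,0) (1,1) (2,1) (3,1) (4,1) [ray(0,1) blocked at (0,3); ray(0,-1) blocked at (0,0)]
Union (10 distinct): (0,0) (0,2) (0,3) (1,1) (2,1) (2,2) (3,1) (3,3) (4,1) (4,4)

Answer: 10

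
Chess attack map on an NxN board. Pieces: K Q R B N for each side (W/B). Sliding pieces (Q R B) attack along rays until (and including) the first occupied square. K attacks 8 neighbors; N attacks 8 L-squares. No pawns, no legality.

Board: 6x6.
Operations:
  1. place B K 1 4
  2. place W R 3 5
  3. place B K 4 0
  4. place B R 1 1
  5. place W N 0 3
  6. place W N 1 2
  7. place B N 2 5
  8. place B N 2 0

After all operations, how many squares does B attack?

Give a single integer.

Answer: 20

Derivation:
Op 1: place BK@(1,4)
Op 2: place WR@(3,5)
Op 3: place BK@(4,0)
Op 4: place BR@(1,1)
Op 5: place WN@(0,3)
Op 6: place WN@(1,2)
Op 7: place BN@(2,5)
Op 8: place BN@(2,0)
Per-piece attacks for B:
  BR@(1,1): attacks (1,2) (1,0) (2,1) (3,1) (4,1) (5,1) (0,1) [ray(0,1) blocked at (1,2)]
  BK@(1,4): attacks (1,5) (1,3) (2,4) (0,4) (2,5) (2,3) (0,5) (0,3)
  BN@(2,0): attacks (3,2) (4,1) (1,2) (0,1)
  BN@(2,5): attacks (3,3) (4,4) (1,3) (0,4)
  BK@(4,0): attacks (4,1) (5,0) (3,0) (5,1) (3,1)
Union (20 distinct): (0,1) (0,3) (0,4) (0,5) (1,0) (1,2) (1,3) (1,5) (2,1) (2,3) (2,4) (2,5) (3,0) (3,1) (3,2) (3,3) (4,1) (4,4) (5,0) (5,1)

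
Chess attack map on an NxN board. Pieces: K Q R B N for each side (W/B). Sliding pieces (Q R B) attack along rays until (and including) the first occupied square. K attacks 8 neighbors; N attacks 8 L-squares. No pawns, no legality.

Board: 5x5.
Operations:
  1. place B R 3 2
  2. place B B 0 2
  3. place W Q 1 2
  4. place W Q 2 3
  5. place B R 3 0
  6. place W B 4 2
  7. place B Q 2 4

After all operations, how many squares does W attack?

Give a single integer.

Op 1: place BR@(3,2)
Op 2: place BB@(0,2)
Op 3: place WQ@(1,2)
Op 4: place WQ@(2,3)
Op 5: place BR@(3,0)
Op 6: place WB@(4,2)
Op 7: place BQ@(2,4)
Per-piece attacks for W:
  WQ@(1,2): attacks (1,3) (1,4) (1,1) (1,0) (2,2) (3,2) (0,2) (2,3) (2,1) (3,0) (0,3) (0,1) [ray(1,0) blocked at (3,2); ray(-1,0) blocked at (0,2); ray(1,1) blocked at (2,3); ray(1,-1) blocked at (3,0)]
  WQ@(2,3): attacks (2,4) (2,2) (2,1) (2,0) (3,3) (4,3) (1,3) (0,3) (3,4) (3,2) (1,4) (1,2) [ray(0,1) blocked at (2,4); ray(1,-1) blocked at (3,2); ray(-1,-1) blocked at (1,2)]
  WB@(4,2): attacks (3,3) (2,4) (3,1) (2,0) [ray(-1,1) blocked at (2,4)]
Union (19 distinct): (0,1) (0,2) (0,3) (1,0) (1,1) (1,2) (1,3) (1,4) (2,0) (2,1) (2,2) (2,3) (2,4) (3,0) (3,1) (3,2) (3,3) (3,4) (4,3)

Answer: 19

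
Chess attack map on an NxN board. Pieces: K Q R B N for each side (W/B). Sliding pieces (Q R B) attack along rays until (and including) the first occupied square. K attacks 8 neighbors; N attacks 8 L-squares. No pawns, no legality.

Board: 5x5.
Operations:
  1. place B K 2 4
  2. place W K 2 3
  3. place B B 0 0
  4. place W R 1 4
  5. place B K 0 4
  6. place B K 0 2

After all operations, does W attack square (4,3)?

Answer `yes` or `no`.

Answer: no

Derivation:
Op 1: place BK@(2,4)
Op 2: place WK@(2,3)
Op 3: place BB@(0,0)
Op 4: place WR@(1,4)
Op 5: place BK@(0,4)
Op 6: place BK@(0,2)
Per-piece attacks for W:
  WR@(1,4): attacks (1,3) (1,2) (1,1) (1,0) (2,4) (0,4) [ray(1,0) blocked at (2,4); ray(-1,0) blocked at (0,4)]
  WK@(2,3): attacks (2,4) (2,2) (3,3) (1,3) (3,4) (3,2) (1,4) (1,2)
W attacks (4,3): no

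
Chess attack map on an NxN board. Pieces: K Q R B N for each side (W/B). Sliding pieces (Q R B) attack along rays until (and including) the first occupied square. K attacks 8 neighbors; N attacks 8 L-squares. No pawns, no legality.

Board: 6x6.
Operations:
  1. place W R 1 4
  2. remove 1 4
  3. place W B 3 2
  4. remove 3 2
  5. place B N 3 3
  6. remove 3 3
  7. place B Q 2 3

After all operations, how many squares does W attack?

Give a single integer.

Answer: 0

Derivation:
Op 1: place WR@(1,4)
Op 2: remove (1,4)
Op 3: place WB@(3,2)
Op 4: remove (3,2)
Op 5: place BN@(3,3)
Op 6: remove (3,3)
Op 7: place BQ@(2,3)
Per-piece attacks for W:
Union (0 distinct): (none)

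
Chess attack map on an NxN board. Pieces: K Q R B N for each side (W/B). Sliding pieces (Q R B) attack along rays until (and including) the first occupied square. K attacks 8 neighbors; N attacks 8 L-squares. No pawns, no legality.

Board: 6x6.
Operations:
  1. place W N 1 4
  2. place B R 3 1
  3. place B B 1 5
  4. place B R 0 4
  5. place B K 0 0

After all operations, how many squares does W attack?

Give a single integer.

Op 1: place WN@(1,4)
Op 2: place BR@(3,1)
Op 3: place BB@(1,5)
Op 4: place BR@(0,4)
Op 5: place BK@(0,0)
Per-piece attacks for W:
  WN@(1,4): attacks (3,5) (2,2) (3,3) (0,2)
Union (4 distinct): (0,2) (2,2) (3,3) (3,5)

Answer: 4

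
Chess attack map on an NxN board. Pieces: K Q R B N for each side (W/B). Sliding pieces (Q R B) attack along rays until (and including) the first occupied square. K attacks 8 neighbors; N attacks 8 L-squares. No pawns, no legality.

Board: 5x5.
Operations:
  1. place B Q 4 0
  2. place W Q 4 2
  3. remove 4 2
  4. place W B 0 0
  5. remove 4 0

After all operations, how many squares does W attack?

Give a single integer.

Op 1: place BQ@(4,0)
Op 2: place WQ@(4,2)
Op 3: remove (4,2)
Op 4: place WB@(0,0)
Op 5: remove (4,0)
Per-piece attacks for W:
  WB@(0,0): attacks (1,1) (2,2) (3,3) (4,4)
Union (4 distinct): (1,1) (2,2) (3,3) (4,4)

Answer: 4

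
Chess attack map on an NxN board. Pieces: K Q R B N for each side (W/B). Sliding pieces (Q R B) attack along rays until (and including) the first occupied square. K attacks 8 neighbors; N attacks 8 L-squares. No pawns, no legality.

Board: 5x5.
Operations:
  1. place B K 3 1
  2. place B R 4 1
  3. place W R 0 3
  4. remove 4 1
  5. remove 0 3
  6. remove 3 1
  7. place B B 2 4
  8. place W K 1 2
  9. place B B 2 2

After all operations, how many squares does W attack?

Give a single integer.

Op 1: place BK@(3,1)
Op 2: place BR@(4,1)
Op 3: place WR@(0,3)
Op 4: remove (4,1)
Op 5: remove (0,3)
Op 6: remove (3,1)
Op 7: place BB@(2,4)
Op 8: place WK@(1,2)
Op 9: place BB@(2,2)
Per-piece attacks for W:
  WK@(1,2): attacks (1,3) (1,1) (2,2) (0,2) (2,3) (2,1) (0,3) (0,1)
Union (8 distinct): (0,1) (0,2) (0,3) (1,1) (1,3) (2,1) (2,2) (2,3)

Answer: 8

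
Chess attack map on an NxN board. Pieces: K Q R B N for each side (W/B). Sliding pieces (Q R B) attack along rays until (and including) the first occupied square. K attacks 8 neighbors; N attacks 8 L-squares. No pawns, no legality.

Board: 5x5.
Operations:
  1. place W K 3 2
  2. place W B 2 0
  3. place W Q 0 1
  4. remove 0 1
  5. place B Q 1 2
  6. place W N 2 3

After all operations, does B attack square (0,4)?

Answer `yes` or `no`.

Op 1: place WK@(3,2)
Op 2: place WB@(2,0)
Op 3: place WQ@(0,1)
Op 4: remove (0,1)
Op 5: place BQ@(1,2)
Op 6: place WN@(2,3)
Per-piece attacks for B:
  BQ@(1,2): attacks (1,3) (1,4) (1,1) (1,0) (2,2) (3,2) (0,2) (2,3) (2,1) (3,0) (0,3) (0,1) [ray(1,0) blocked at (3,2); ray(1,1) blocked at (2,3)]
B attacks (0,4): no

Answer: no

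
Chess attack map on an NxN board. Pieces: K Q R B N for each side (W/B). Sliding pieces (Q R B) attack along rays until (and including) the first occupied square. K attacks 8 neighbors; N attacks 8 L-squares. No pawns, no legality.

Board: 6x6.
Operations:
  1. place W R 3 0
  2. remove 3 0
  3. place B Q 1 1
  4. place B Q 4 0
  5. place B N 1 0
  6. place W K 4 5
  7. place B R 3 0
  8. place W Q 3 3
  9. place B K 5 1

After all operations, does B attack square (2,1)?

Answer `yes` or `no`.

Op 1: place WR@(3,0)
Op 2: remove (3,0)
Op 3: place BQ@(1,1)
Op 4: place BQ@(4,0)
Op 5: place BN@(1,0)
Op 6: place WK@(4,5)
Op 7: place BR@(3,0)
Op 8: place WQ@(3,3)
Op 9: place BK@(5,1)
Per-piece attacks for B:
  BN@(1,0): attacks (2,2) (3,1) (0,2)
  BQ@(1,1): attacks (1,2) (1,3) (1,4) (1,5) (1,0) (2,1) (3,1) (4,1) (5,1) (0,1) (2,2) (3,3) (2,0) (0,2) (0,0) [ray(0,-1) blocked at (1,0); ray(1,0) blocked at (5,1); ray(1,1) blocked at (3,3)]
  BR@(3,0): attacks (3,1) (3,2) (3,3) (4,0) (2,0) (1,0) [ray(0,1) blocked at (3,3); ray(1,0) blocked at (4,0); ray(-1,0) blocked at (1,0)]
  BQ@(4,0): attacks (4,1) (4,2) (4,3) (4,4) (4,5) (5,0) (3,0) (5,1) (3,1) (2,2) (1,3) (0,4) [ray(0,1) blocked at (4,5); ray(-1,0) blocked at (3,0); ray(1,1) blocked at (5,1)]
  BK@(5,1): attacks (5,2) (5,0) (4,1) (4,2) (4,0)
B attacks (2,1): yes

Answer: yes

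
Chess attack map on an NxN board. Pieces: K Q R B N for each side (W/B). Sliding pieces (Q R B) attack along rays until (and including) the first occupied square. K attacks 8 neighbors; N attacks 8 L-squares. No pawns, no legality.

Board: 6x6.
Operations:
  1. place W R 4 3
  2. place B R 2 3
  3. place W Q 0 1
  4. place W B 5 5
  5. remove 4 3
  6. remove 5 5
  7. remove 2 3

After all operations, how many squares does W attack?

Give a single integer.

Answer: 15

Derivation:
Op 1: place WR@(4,3)
Op 2: place BR@(2,3)
Op 3: place WQ@(0,1)
Op 4: place WB@(5,5)
Op 5: remove (4,3)
Op 6: remove (5,5)
Op 7: remove (2,3)
Per-piece attacks for W:
  WQ@(0,1): attacks (0,2) (0,3) (0,4) (0,5) (0,0) (1,1) (2,1) (3,1) (4,1) (5,1) (1,2) (2,3) (3,4) (4,5) (1,0)
Union (15 distinct): (0,0) (0,2) (0,3) (0,4) (0,5) (1,0) (1,1) (1,2) (2,1) (2,3) (3,1) (3,4) (4,1) (4,5) (5,1)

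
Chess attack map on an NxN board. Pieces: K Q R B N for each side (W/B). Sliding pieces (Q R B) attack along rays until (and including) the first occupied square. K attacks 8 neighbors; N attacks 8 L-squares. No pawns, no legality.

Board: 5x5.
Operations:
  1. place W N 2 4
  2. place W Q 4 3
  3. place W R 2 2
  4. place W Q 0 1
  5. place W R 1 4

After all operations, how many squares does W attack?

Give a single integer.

Op 1: place WN@(2,4)
Op 2: place WQ@(4,3)
Op 3: place WR@(2,2)
Op 4: place WQ@(0,1)
Op 5: place WR@(1,4)
Per-piece attacks for W:
  WQ@(0,1): attacks (0,2) (0,3) (0,4) (0,0) (1,1) (2,1) (3,1) (4,1) (1,2) (2,3) (3,4) (1,0)
  WR@(1,4): attacks (1,3) (1,2) (1,1) (1,0) (2,4) (0,4) [ray(1,0) blocked at (2,4)]
  WR@(2,2): attacks (2,3) (2,4) (2,1) (2,0) (3,2) (4,2) (1,2) (0,2) [ray(0,1) blocked at (2,4)]
  WN@(2,4): attacks (3,2) (4,3) (1,2) (0,3)
  WQ@(4,3): attacks (4,4) (4,2) (4,1) (4,0) (3,3) (2,3) (1,3) (0,3) (3,4) (3,2) (2,1) (1,0)
Union (21 distinct): (0,0) (0,2) (0,3) (0,4) (1,0) (1,1) (1,2) (1,3) (2,0) (2,1) (2,3) (2,4) (3,1) (3,2) (3,3) (3,4) (4,0) (4,1) (4,2) (4,3) (4,4)

Answer: 21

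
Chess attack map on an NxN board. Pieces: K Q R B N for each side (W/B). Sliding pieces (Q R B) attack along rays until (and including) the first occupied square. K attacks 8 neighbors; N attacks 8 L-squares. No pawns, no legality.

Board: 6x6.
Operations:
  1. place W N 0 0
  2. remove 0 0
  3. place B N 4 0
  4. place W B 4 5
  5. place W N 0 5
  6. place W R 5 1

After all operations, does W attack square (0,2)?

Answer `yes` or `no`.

Op 1: place WN@(0,0)
Op 2: remove (0,0)
Op 3: place BN@(4,0)
Op 4: place WB@(4,5)
Op 5: place WN@(0,5)
Op 6: place WR@(5,1)
Per-piece attacks for W:
  WN@(0,5): attacks (1,3) (2,4)
  WB@(4,5): attacks (5,4) (3,4) (2,3) (1,2) (0,1)
  WR@(5,1): attacks (5,2) (5,3) (5,4) (5,5) (5,0) (4,1) (3,1) (2,1) (1,1) (0,1)
W attacks (0,2): no

Answer: no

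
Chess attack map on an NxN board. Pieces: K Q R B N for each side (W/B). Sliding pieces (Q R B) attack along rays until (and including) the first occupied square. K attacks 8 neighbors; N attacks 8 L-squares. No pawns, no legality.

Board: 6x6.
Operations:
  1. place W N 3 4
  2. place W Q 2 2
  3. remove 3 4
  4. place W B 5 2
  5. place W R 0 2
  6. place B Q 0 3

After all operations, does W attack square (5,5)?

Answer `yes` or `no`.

Answer: yes

Derivation:
Op 1: place WN@(3,4)
Op 2: place WQ@(2,2)
Op 3: remove (3,4)
Op 4: place WB@(5,2)
Op 5: place WR@(0,2)
Op 6: place BQ@(0,3)
Per-piece attacks for W:
  WR@(0,2): attacks (0,3) (0,1) (0,0) (1,2) (2,2) [ray(0,1) blocked at (0,3); ray(1,0) blocked at (2,2)]
  WQ@(2,2): attacks (2,3) (2,4) (2,5) (2,1) (2,0) (3,2) (4,2) (5,2) (1,2) (0,2) (3,3) (4,4) (5,5) (3,1) (4,0) (1,3) (0,4) (1,1) (0,0) [ray(1,0) blocked at (5,2); ray(-1,0) blocked at (0,2)]
  WB@(5,2): attacks (4,3) (3,4) (2,5) (4,1) (3,0)
W attacks (5,5): yes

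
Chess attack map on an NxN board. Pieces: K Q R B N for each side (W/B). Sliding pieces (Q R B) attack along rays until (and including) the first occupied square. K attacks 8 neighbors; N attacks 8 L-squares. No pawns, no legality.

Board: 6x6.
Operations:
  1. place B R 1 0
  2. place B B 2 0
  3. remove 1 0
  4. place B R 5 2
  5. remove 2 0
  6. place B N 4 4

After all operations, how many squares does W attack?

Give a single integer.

Answer: 0

Derivation:
Op 1: place BR@(1,0)
Op 2: place BB@(2,0)
Op 3: remove (1,0)
Op 4: place BR@(5,2)
Op 5: remove (2,0)
Op 6: place BN@(4,4)
Per-piece attacks for W:
Union (0 distinct): (none)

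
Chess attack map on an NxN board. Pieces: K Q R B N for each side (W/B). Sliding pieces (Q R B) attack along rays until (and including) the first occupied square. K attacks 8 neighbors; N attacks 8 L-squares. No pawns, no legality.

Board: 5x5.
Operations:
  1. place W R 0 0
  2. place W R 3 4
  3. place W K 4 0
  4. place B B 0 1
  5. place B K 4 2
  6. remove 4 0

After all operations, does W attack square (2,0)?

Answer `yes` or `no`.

Answer: yes

Derivation:
Op 1: place WR@(0,0)
Op 2: place WR@(3,4)
Op 3: place WK@(4,0)
Op 4: place BB@(0,1)
Op 5: place BK@(4,2)
Op 6: remove (4,0)
Per-piece attacks for W:
  WR@(0,0): attacks (0,1) (1,0) (2,0) (3,0) (4,0) [ray(0,1) blocked at (0,1)]
  WR@(3,4): attacks (3,3) (3,2) (3,1) (3,0) (4,4) (2,4) (1,4) (0,4)
W attacks (2,0): yes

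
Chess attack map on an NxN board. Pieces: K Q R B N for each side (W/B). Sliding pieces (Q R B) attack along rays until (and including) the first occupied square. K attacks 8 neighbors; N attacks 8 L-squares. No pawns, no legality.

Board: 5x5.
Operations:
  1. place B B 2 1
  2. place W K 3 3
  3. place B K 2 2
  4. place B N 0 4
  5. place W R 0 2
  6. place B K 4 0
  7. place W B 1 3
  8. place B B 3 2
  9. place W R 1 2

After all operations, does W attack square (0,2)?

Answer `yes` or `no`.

Op 1: place BB@(2,1)
Op 2: place WK@(3,3)
Op 3: place BK@(2,2)
Op 4: place BN@(0,4)
Op 5: place WR@(0,2)
Op 6: place BK@(4,0)
Op 7: place WB@(1,3)
Op 8: place BB@(3,2)
Op 9: place WR@(1,2)
Per-piece attacks for W:
  WR@(0,2): attacks (0,3) (0,4) (0,1) (0,0) (1,2) [ray(0,1) blocked at (0,4); ray(1,0) blocked at (1,2)]
  WR@(1,2): attacks (1,3) (1,1) (1,0) (2,2) (0,2) [ray(0,1) blocked at (1,3); ray(1,0) blocked at (2,2); ray(-1,0) blocked at (0,2)]
  WB@(1,3): attacks (2,4) (2,2) (0,4) (0,2) [ray(1,-1) blocked at (2,2); ray(-1,1) blocked at (0,4); ray(-1,-1) blocked at (0,2)]
  WK@(3,3): attacks (3,4) (3,2) (4,3) (2,3) (4,4) (4,2) (2,4) (2,2)
W attacks (0,2): yes

Answer: yes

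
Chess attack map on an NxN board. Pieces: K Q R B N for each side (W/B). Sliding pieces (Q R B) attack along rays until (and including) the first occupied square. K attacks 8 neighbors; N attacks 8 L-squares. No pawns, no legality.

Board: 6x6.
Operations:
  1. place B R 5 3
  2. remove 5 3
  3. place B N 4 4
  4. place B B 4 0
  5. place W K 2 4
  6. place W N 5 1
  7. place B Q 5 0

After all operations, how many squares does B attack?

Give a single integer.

Op 1: place BR@(5,3)
Op 2: remove (5,3)
Op 3: place BN@(4,4)
Op 4: place BB@(4,0)
Op 5: place WK@(2,4)
Op 6: place WN@(5,1)
Op 7: place BQ@(5,0)
Per-piece attacks for B:
  BB@(4,0): attacks (5,1) (3,1) (2,2) (1,3) (0,4) [ray(1,1) blocked at (5,1)]
  BN@(4,4): attacks (2,5) (5,2) (3,2) (2,3)
  BQ@(5,0): attacks (5,1) (4,0) (4,1) (3,2) (2,3) (1,4) (0,5) [ray(0,1) blocked at (5,1); ray(-1,0) blocked at (4,0)]
Union (13 distinct): (0,4) (0,5) (1,3) (1,4) (2,2) (2,3) (2,5) (3,1) (3,2) (4,0) (4,1) (5,1) (5,2)

Answer: 13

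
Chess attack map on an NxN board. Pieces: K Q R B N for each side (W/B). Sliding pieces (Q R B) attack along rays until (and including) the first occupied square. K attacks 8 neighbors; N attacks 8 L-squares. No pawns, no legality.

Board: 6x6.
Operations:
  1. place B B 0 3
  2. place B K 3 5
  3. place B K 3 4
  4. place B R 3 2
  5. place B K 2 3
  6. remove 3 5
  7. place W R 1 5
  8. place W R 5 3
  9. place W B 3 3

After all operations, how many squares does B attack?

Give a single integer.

Op 1: place BB@(0,3)
Op 2: place BK@(3,5)
Op 3: place BK@(3,4)
Op 4: place BR@(3,2)
Op 5: place BK@(2,3)
Op 6: remove (3,5)
Op 7: place WR@(1,5)
Op 8: place WR@(5,3)
Op 9: place WB@(3,3)
Per-piece attacks for B:
  BB@(0,3): attacks (1,4) (2,5) (1,2) (2,1) (3,0)
  BK@(2,3): attacks (2,4) (2,2) (3,3) (1,3) (3,4) (3,2) (1,4) (1,2)
  BR@(3,2): attacks (3,3) (3,1) (3,0) (4,2) (5,2) (2,2) (1,2) (0,2) [ray(0,1) blocked at (3,3)]
  BK@(3,4): attacks (3,5) (3,3) (4,4) (2,4) (4,5) (4,3) (2,5) (2,3)
Union (20 distinct): (0,2) (1,2) (1,3) (1,4) (2,1) (2,2) (2,3) (2,4) (2,5) (3,0) (3,1) (3,2) (3,3) (3,4) (3,5) (4,2) (4,3) (4,4) (4,5) (5,2)

Answer: 20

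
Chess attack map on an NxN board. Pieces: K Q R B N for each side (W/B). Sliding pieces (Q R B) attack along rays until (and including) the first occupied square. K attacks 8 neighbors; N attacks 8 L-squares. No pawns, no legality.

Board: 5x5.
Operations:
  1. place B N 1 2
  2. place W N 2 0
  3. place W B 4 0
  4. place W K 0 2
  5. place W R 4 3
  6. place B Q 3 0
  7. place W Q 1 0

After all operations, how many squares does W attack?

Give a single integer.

Op 1: place BN@(1,2)
Op 2: place WN@(2,0)
Op 3: place WB@(4,0)
Op 4: place WK@(0,2)
Op 5: place WR@(4,3)
Op 6: place BQ@(3,0)
Op 7: place WQ@(1,0)
Per-piece attacks for W:
  WK@(0,2): attacks (0,3) (0,1) (1,2) (1,3) (1,1)
  WQ@(1,0): attacks (1,1) (1,2) (2,0) (0,0) (2,1) (3,2) (4,3) (0,1) [ray(0,1) blocked at (1,2); ray(1,0) blocked at (2,0); ray(1,1) blocked at (4,3)]
  WN@(2,0): attacks (3,2) (4,1) (1,2) (0,1)
  WB@(4,0): attacks (3,1) (2,2) (1,3) (0,4)
  WR@(4,3): attacks (4,4) (4,2) (4,1) (4,0) (3,3) (2,3) (1,3) (0,3) [ray(0,-1) blocked at (4,0)]
Union (19 distinct): (0,0) (0,1) (0,3) (0,4) (1,1) (1,2) (1,3) (2,0) (2,1) (2,2) (2,3) (3,1) (3,2) (3,3) (4,0) (4,1) (4,2) (4,3) (4,4)

Answer: 19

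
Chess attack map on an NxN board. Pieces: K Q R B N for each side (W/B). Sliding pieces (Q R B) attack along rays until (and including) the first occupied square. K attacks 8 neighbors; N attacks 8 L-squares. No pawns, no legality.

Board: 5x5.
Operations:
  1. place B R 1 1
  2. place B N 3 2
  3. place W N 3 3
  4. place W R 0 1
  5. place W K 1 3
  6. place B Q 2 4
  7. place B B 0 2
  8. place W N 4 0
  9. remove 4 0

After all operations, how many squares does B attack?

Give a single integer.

Answer: 18

Derivation:
Op 1: place BR@(1,1)
Op 2: place BN@(3,2)
Op 3: place WN@(3,3)
Op 4: place WR@(0,1)
Op 5: place WK@(1,3)
Op 6: place BQ@(2,4)
Op 7: place BB@(0,2)
Op 8: place WN@(4,0)
Op 9: remove (4,0)
Per-piece attacks for B:
  BB@(0,2): attacks (1,3) (1,1) [ray(1,1) blocked at (1,3); ray(1,-1) blocked at (1,1)]
  BR@(1,1): attacks (1,2) (1,3) (1,0) (2,1) (3,1) (4,1) (0,1) [ray(0,1) blocked at (1,3); ray(-1,0) blocked at (0,1)]
  BQ@(2,4): attacks (2,3) (2,2) (2,1) (2,0) (3,4) (4,4) (1,4) (0,4) (3,3) (1,3) [ray(1,-1) blocked at (3,3); ray(-1,-1) blocked at (1,3)]
  BN@(3,2): attacks (4,4) (2,4) (1,3) (4,0) (2,0) (1,1)
Union (18 distinct): (0,1) (0,4) (1,0) (1,1) (1,2) (1,3) (1,4) (2,0) (2,1) (2,2) (2,3) (2,4) (3,1) (3,3) (3,4) (4,0) (4,1) (4,4)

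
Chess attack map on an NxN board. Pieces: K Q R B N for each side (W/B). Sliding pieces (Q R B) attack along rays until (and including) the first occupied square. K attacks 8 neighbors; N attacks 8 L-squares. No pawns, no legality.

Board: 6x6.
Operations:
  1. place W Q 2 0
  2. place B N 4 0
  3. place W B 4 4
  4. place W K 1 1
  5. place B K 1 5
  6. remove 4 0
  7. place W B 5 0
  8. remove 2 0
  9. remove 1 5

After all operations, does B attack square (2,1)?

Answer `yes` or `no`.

Answer: no

Derivation:
Op 1: place WQ@(2,0)
Op 2: place BN@(4,0)
Op 3: place WB@(4,4)
Op 4: place WK@(1,1)
Op 5: place BK@(1,5)
Op 6: remove (4,0)
Op 7: place WB@(5,0)
Op 8: remove (2,0)
Op 9: remove (1,5)
Per-piece attacks for B:
B attacks (2,1): no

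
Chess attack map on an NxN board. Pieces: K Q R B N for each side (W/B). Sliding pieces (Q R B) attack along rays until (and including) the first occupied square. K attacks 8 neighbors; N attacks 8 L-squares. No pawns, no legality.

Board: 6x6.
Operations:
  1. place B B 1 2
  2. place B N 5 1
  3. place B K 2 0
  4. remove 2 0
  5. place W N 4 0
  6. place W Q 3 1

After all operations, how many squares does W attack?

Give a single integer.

Op 1: place BB@(1,2)
Op 2: place BN@(5,1)
Op 3: place BK@(2,0)
Op 4: remove (2,0)
Op 5: place WN@(4,0)
Op 6: place WQ@(3,1)
Per-piece attacks for W:
  WQ@(3,1): attacks (3,2) (3,3) (3,4) (3,5) (3,0) (4,1) (5,1) (2,1) (1,1) (0,1) (4,2) (5,3) (4,0) (2,2) (1,3) (0,4) (2,0) [ray(1,0) blocked at (5,1); ray(1,-1) blocked at (4,0)]
  WN@(4,0): attacks (5,2) (3,2) (2,1)
Union (18 distinct): (0,1) (0,4) (1,1) (1,3) (2,0) (2,1) (2,2) (3,0) (3,2) (3,3) (3,4) (3,5) (4,0) (4,1) (4,2) (5,1) (5,2) (5,3)

Answer: 18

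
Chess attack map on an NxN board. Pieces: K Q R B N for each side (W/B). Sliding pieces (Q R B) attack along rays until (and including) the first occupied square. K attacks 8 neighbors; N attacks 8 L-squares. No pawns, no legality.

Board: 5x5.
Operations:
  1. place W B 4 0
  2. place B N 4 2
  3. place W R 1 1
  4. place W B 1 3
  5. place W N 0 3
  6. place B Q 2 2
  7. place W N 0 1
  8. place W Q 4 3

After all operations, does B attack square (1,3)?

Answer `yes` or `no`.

Op 1: place WB@(4,0)
Op 2: place BN@(4,2)
Op 3: place WR@(1,1)
Op 4: place WB@(1,3)
Op 5: place WN@(0,3)
Op 6: place BQ@(2,2)
Op 7: place WN@(0,1)
Op 8: place WQ@(4,3)
Per-piece attacks for B:
  BQ@(2,2): attacks (2,3) (2,4) (2,1) (2,0) (3,2) (4,2) (1,2) (0,2) (3,3) (4,4) (3,1) (4,0) (1,3) (1,1) [ray(1,0) blocked at (4,2); ray(1,-1) blocked at (4,0); ray(-1,1) blocked at (1,3); ray(-1,-1) blocked at (1,1)]
  BN@(4,2): attacks (3,4) (2,3) (3,0) (2,1)
B attacks (1,3): yes

Answer: yes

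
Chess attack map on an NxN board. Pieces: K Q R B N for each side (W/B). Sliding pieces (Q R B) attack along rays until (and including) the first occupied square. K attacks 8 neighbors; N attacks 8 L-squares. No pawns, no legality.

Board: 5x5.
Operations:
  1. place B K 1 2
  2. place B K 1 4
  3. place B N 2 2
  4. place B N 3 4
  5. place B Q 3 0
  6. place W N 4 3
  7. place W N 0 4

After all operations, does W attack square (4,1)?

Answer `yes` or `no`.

Op 1: place BK@(1,2)
Op 2: place BK@(1,4)
Op 3: place BN@(2,2)
Op 4: place BN@(3,4)
Op 5: place BQ@(3,0)
Op 6: place WN@(4,3)
Op 7: place WN@(0,4)
Per-piece attacks for W:
  WN@(0,4): attacks (1,2) (2,3)
  WN@(4,3): attacks (2,4) (3,1) (2,2)
W attacks (4,1): no

Answer: no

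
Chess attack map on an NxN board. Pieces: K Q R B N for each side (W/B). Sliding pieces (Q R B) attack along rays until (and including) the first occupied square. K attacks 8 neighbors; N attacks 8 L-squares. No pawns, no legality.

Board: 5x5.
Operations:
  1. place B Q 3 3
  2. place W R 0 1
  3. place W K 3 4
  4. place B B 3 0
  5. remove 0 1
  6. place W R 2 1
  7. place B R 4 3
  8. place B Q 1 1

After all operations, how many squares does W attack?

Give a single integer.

Answer: 10

Derivation:
Op 1: place BQ@(3,3)
Op 2: place WR@(0,1)
Op 3: place WK@(3,4)
Op 4: place BB@(3,0)
Op 5: remove (0,1)
Op 6: place WR@(2,1)
Op 7: place BR@(4,3)
Op 8: place BQ@(1,1)
Per-piece attacks for W:
  WR@(2,1): attacks (2,2) (2,3) (2,4) (2,0) (3,1) (4,1) (1,1) [ray(-1,0) blocked at (1,1)]
  WK@(3,4): attacks (3,3) (4,4) (2,4) (4,3) (2,3)
Union (10 distinct): (1,1) (2,0) (2,2) (2,3) (2,4) (3,1) (3,3) (4,1) (4,3) (4,4)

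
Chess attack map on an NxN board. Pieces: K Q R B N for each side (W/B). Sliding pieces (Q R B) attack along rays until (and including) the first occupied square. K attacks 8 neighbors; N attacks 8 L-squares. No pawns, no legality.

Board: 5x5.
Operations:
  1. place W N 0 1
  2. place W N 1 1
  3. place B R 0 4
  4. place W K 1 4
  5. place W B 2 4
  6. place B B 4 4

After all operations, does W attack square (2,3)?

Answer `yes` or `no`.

Answer: yes

Derivation:
Op 1: place WN@(0,1)
Op 2: place WN@(1,1)
Op 3: place BR@(0,4)
Op 4: place WK@(1,4)
Op 5: place WB@(2,4)
Op 6: place BB@(4,4)
Per-piece attacks for W:
  WN@(0,1): attacks (1,3) (2,2) (2,0)
  WN@(1,1): attacks (2,3) (3,2) (0,3) (3,0)
  WK@(1,4): attacks (1,3) (2,4) (0,4) (2,3) (0,3)
  WB@(2,4): attacks (3,3) (4,2) (1,3) (0,2)
W attacks (2,3): yes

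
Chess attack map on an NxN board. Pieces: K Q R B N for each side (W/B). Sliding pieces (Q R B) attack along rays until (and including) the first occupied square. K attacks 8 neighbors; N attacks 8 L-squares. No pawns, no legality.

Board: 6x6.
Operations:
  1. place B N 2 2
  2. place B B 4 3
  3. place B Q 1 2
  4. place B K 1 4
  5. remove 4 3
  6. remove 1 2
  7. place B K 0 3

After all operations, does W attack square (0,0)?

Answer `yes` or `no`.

Answer: no

Derivation:
Op 1: place BN@(2,2)
Op 2: place BB@(4,3)
Op 3: place BQ@(1,2)
Op 4: place BK@(1,4)
Op 5: remove (4,3)
Op 6: remove (1,2)
Op 7: place BK@(0,3)
Per-piece attacks for W:
W attacks (0,0): no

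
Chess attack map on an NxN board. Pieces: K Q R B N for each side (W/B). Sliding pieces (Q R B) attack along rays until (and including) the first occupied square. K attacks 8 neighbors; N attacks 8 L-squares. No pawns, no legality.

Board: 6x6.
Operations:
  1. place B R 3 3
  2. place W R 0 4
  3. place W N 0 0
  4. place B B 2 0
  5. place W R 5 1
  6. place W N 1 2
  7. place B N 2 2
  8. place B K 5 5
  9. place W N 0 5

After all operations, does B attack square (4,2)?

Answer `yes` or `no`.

Answer: yes

Derivation:
Op 1: place BR@(3,3)
Op 2: place WR@(0,4)
Op 3: place WN@(0,0)
Op 4: place BB@(2,0)
Op 5: place WR@(5,1)
Op 6: place WN@(1,2)
Op 7: place BN@(2,2)
Op 8: place BK@(5,5)
Op 9: place WN@(0,5)
Per-piece attacks for B:
  BB@(2,0): attacks (3,1) (4,2) (5,3) (1,1) (0,2)
  BN@(2,2): attacks (3,4) (4,3) (1,4) (0,3) (3,0) (4,1) (1,0) (0,1)
  BR@(3,3): attacks (3,4) (3,5) (3,2) (3,1) (3,0) (4,3) (5,3) (2,3) (1,3) (0,3)
  BK@(5,5): attacks (5,4) (4,5) (4,4)
B attacks (4,2): yes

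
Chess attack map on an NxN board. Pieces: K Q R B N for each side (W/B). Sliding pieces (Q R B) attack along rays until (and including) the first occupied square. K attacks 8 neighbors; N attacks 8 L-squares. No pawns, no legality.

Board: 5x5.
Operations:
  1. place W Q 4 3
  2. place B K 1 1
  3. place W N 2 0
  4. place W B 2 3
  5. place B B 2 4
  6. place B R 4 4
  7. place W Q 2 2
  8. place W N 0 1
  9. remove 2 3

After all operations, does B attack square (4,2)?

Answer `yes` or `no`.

Op 1: place WQ@(4,3)
Op 2: place BK@(1,1)
Op 3: place WN@(2,0)
Op 4: place WB@(2,3)
Op 5: place BB@(2,4)
Op 6: place BR@(4,4)
Op 7: place WQ@(2,2)
Op 8: place WN@(0,1)
Op 9: remove (2,3)
Per-piece attacks for B:
  BK@(1,1): attacks (1,2) (1,0) (2,1) (0,1) (2,2) (2,0) (0,2) (0,0)
  BB@(2,4): attacks (3,3) (4,2) (1,3) (0,2)
  BR@(4,4): attacks (4,3) (3,4) (2,4) [ray(0,-1) blocked at (4,3); ray(-1,0) blocked at (2,4)]
B attacks (4,2): yes

Answer: yes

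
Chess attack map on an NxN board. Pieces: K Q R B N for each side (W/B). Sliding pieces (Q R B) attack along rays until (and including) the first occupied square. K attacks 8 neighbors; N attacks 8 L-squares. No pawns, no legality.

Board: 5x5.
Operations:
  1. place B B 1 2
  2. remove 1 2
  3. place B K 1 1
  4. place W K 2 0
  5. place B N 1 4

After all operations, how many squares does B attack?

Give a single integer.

Op 1: place BB@(1,2)
Op 2: remove (1,2)
Op 3: place BK@(1,1)
Op 4: place WK@(2,0)
Op 5: place BN@(1,4)
Per-piece attacks for B:
  BK@(1,1): attacks (1,2) (1,0) (2,1) (0,1) (2,2) (2,0) (0,2) (0,0)
  BN@(1,4): attacks (2,2) (3,3) (0,2)
Union (9 distinct): (0,0) (0,1) (0,2) (1,0) (1,2) (2,0) (2,1) (2,2) (3,3)

Answer: 9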